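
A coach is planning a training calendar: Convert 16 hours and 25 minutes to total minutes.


Hours: 16
Extra minutes: 25
Minutes per hour: 60
Hours to minutes: 16 x 60 = 960
Total: 960 + 25 = 985

985


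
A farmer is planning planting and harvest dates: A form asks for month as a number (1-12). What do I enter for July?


Calendar month order:
6. June
7. July <--
8. August
July is month number 7

7


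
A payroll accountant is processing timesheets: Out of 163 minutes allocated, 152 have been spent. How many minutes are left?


Total budget: 163 minutes
Time used: 152 minutes
Remaining: 163 - 152 = 11 minutes
Percent used: 93.3%
Percent remaining: 6.7%

11


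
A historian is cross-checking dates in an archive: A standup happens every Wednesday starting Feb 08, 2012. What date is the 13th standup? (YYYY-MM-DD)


First occurrence: 2012-02-08 (occurrence 1)
Each occurrence is 7 days after the previous.
Occurrence 13 is 12 weeks after the first.
12 weeks = 84 days
2012-02-08 + 84 days = 2012-05-02

2012-05-02


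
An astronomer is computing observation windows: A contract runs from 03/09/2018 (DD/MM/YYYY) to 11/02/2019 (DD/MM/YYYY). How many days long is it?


Start date: 2018-09-03
End date: 2019-02-11
Sep 2018: +28 days
Oct 2018: +31 days
Nov 2018: +30 days
... (3 more months)
Total: 161 days

161


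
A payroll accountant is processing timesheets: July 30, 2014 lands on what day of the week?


Date: 2014-07-30
January 1, 2014 is a Wednesday
Day of year: 211
Offset from Jan 1: 210 days
210 mod 7 = 0
Result: Wednesday

Wednesday


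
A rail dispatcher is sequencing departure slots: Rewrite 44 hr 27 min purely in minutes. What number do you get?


Hours: 44
Extra minutes: 27
Minutes per hour: 60
Hours to minutes: 44 x 60 = 2640
Total: 2640 + 27 = 2667

2667


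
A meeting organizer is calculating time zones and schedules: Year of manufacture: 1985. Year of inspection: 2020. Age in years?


Birth year: 1985
Current year: 2020
Age = current year - birth year
Age = 2020 - 1985 = 35

35


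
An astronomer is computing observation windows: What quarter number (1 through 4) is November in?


Month: November (month 11)
Q1: January-March (months 1-3)
Q2: April-June (months 4-6)
Q3: July-September (months 7-9)
Q4: October-December (months 10-12)
Month 11 falls in Q4

4


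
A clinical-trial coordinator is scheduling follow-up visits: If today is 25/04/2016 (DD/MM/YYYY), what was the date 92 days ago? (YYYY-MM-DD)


Start: 2016-04-25
Subtracting 92 days
Days already passed in April: 25
After going back through April: 67 more days to subtract
March 2016: 31 days, 36 remaining
February 2016: 29 days, 7 remaining
January 2016 has 31 days, need 7
Result: 2016-01-24

2016-01-24


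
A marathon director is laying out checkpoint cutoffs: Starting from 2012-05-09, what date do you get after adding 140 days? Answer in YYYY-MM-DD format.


Start: 2012-05-09
Adding 140 days
Days remaining in May: 22
After May: 118 days still to add
June 2012: 30 days, 88 remaining
July 2012: 31 days, 57 remaining
August 2012: 31 days, 26 remaining
September 2012 has 30 days, need 26
Result: 2012-09-26

2012-09-26


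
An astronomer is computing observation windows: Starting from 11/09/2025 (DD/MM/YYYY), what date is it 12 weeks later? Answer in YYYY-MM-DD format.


Start: 2025-09-11
Weeks to add: 12
Convert to days: 12 x 7 = 84 days
Add 84 days to 2025-09-11
Result: 2025-12-04

2025-12-04


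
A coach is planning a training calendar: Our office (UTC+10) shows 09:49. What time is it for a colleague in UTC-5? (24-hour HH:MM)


Local time: 09:49 at UTC+10 (offset 10h)
Target zone: UTC-5 (offset -5h)
Difference: -5 - (10) = -15 hours
Calculation: 9 + (-15) = -6
Wraparound: (-6) mod 24 = 18
Result: 18:49

18:49


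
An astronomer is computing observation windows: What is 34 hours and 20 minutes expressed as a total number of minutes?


Hours: 34
Minutes: 20
Convert hours to minutes: 34 x 60 = 2040
Add remaining minutes: 2040 + 20 = 2060

2060


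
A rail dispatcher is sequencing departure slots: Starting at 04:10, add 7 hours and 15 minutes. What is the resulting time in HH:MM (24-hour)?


Start time: 04:10
Adding: 7 hours 15 minutes
Minutes: 10 + 15 = 25
Hours: 4 + 7 + 0 = 11
Result: 11:25

11:25


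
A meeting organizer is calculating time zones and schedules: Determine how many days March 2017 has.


Month: March
Year: 2017
March is a 31-day month
Total: 31 days

31


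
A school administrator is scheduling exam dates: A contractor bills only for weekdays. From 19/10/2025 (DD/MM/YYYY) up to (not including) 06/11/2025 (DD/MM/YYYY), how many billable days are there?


Start: 2025-10-19 (Sunday)
End (exclusive): 2025-11-06 (Thursday)
Total calendar days: 18
Full weeks: 18 // 7 = 2 -> 10 weekdays
Remaining 4 days starting on Sunday:
  Sun(-), Mon(w), Tue(w), Wed(w) -> 3 weekdays
Total business days: 10 + 3 = 13

13


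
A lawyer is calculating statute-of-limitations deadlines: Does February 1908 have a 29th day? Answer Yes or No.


Year: 1908
Divisible by 4? 1908 / 4 = 477.0 -> Yes
Divisible by 100? 1908 / 100 = 19.08 -> No
Divisible by 4 but not 100, so it IS a leap year

Yes


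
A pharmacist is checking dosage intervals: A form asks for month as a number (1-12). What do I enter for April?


Calendar month order:
3. March
4. April <--
5. May
April is month number 4

4


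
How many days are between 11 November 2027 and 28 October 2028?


Start date: 2027-11-11
End date: 2028-10-28
Nov 2027: +20 days
Dec 2027: +31 days
Jan 2028: +31 days
... (9 more months)
Total: 352 days

352


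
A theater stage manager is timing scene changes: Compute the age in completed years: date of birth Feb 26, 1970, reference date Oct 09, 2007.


Birth: 1970-02-26
Reference: 2007-10-09
Year difference: 2007 - 1970 = 37
Has birthday (02-26) occurred by 10-09? Yes
Age in full years: 37

37


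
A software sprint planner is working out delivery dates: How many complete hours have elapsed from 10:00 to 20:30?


Start: 10:00
End: 20:30
Hour difference: 20 - 10 = 10 hours
Minute difference: 30 - 0 = 30 minutes
Total minutes: 630
Complete hours: 630 / 60 = 10 (remainder 30)

10


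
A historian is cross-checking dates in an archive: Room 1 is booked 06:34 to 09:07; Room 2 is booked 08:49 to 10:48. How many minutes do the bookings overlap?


Interval A: [394, 547] minutes from midnight
Interval B: [529, 648] minutes from midnight
Overlap start = max(394, 529) = 529
Overlap end = min(547, 648) = 547
Overlap = 547 - 529 = 18 minutes

18


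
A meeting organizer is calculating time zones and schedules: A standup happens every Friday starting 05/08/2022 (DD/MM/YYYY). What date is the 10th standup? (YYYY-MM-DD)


First occurrence: 2022-08-05 (occurrence 1)
Each occurrence is 7 days after the previous.
Occurrence 10 is 9 weeks after the first.
9 weeks = 63 days
2022-08-05 + 63 days = 2022-10-07

2022-10-07


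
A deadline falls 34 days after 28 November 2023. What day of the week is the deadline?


Start: 2023-11-28 (Tuesday)
Step 1 - find target date: add 34 days
  2023-11-28 + 34 days = 2024-01-01
Step 2 - day of week:
  34 mod 7 = 6
  Tuesday + 6 days -> Monday
Result: Monday (2024-01-01)

Monday


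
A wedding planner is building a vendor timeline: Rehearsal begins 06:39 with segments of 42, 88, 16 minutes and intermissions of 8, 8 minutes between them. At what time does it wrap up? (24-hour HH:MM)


Start: 06:39 = 399 min from midnight
  after task 1 (42 min): 07:21
  after break (8 min): 07:29
  after task 2 (88 min): 08:57
  after break (8 min): 09:05
  after task 3 (16 min): 09:21
Total elapsed: 162 minutes
End time: 09:21

09:21


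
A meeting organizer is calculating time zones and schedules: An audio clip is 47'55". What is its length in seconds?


Minutes: 47
Seconds: 55
Convert minutes to seconds: 47 x 60 = 2820
Add remaining seconds: 2820 + 55 = 2875

2875


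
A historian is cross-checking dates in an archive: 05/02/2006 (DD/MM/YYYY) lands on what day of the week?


Date: 2006-02-05
January 1, 2006 is a Sunday
Day of year: 36
Offset from Jan 1: 35 days
35 mod 7 = 0
Result: Sunday

Sunday


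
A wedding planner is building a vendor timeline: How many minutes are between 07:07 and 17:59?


Start time: 07:07 = 427 minutes from midnight
End time: 17:59 = 1079 minutes from midnight
Difference: 1079 - 427 = 652 minutes
That is 10 hours and 52 minutes

652


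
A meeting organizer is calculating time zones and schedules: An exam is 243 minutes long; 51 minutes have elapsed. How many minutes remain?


Total budget: 243 minutes
Time used: 51 minutes
Remaining: 243 - 51 = 192 minutes
Percent used: 21.0%
Percent remaining: 79.0%

192


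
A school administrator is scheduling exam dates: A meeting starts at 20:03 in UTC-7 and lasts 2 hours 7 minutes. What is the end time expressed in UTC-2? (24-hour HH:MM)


Start: 20:03 in UTC-7
Step 1 - add duration:
  minutes: 3 + 7 = 10
  hours: 20 + 2 + 0 = 22
  end in UTC-7: 22:10
Step 2 - convert UTC-7 -> UTC-2:
  offset difference: -2 - (-7) = 5 hours
  22 + (5) = 27 -> mod 24 = 3
Result: 03:10 in UTC-2

03:10


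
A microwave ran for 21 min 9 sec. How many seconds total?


Minutes: 21
Extra seconds: 9
Seconds per minute: 60
Minutes to seconds: 21 x 60 = 1260
Total: 1260 + 9 = 1269

1269


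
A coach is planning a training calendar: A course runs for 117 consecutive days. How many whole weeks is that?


Total days: 117
Days per week: 7
Division: 117 / 7 = 16 remainder 5
Complete weeks: 16
Remaining days: 5

16


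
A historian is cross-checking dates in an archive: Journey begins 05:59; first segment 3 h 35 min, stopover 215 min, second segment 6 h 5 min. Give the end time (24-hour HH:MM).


Depart: 05:59
Leg 1: +215 min -> 09:34
Layover: +215 min -> 13:09
Leg 2: +365 min -> 19:14
Total travel: 795 minutes = 13h 15m
Arrival: 19:14

19:14


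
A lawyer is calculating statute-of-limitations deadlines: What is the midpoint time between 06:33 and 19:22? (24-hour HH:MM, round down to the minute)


Start time: 06:33 = 393 minutes from midnight
End time: 19:22 = 1162 minutes from midnight
Sum: 393 + 1162 = 1555
Midpoint: 1555 / 2 = 777 minutes
Convert: 777 / 60 = 12 hours, 57 minutes
Result: 12:57

12:57


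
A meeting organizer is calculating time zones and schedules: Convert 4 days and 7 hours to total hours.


Days: 4
Extra hours: 7
Hours per day: 24
Days to hours: 4 x 24 = 96
Total: 96 + 7 = 103

103


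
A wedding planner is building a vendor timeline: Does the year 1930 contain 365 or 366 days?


Year: 1930
Check leap year rules:
Divisible by 4? No
1930 is not a leap year
Days: 365

365


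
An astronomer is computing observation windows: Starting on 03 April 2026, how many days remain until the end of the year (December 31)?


Start: April 03, 2026
End: December 31, 2026
Days left in April: 27
May: 31
June: 30
July: 31
August: 31
... plus remaining months
Sum of remaining months: 245
Total: 27 + 245 = 272

272


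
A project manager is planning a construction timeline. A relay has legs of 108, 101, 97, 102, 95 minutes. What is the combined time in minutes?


Durations: 108, 101, 97, 102, 95
Running sum: 108
+ 101 = 209
+ 97 = 306
+ 102 = 408
+ 95 = 503
Total duration: 503 minutes
That is 8 hours and 23 minutes

503


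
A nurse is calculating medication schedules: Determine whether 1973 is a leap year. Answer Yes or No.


Year: 1973
Divisible by 4? 1973 / 4 = 493.25 -> No
Not divisible by 4, so NOT a leap year

No


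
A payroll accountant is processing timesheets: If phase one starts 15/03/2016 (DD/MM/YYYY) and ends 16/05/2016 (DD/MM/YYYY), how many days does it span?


Start date: 2016-03-15
End date: 2016-05-16
Mar 2016: +17 days
Apr 2016: +30 days
May 2016: +15 days
Total: 62 days

62


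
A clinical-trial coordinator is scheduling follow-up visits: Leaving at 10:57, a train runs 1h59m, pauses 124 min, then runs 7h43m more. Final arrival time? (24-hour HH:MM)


Depart: 10:57
Leg 1: +119 min -> 12:56
Layover: +124 min -> 15:00
Leg 2: +463 min -> 22:43
Total travel: 706 minutes = 11h 46m
Arrival: 22:43

22:43


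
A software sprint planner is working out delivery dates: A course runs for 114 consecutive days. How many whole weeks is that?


Total days: 114
Days per week: 7
Division: 114 / 7 = 16 remainder 2
Complete weeks: 16
Remaining days: 2

16


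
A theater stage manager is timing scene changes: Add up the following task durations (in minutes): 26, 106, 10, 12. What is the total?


Durations: 26, 106, 10, 12
Running sum: 26
+ 106 = 132
+ 10 = 142
+ 12 = 154
Total duration: 154 minutes
That is 2 hours and 34 minutes

154


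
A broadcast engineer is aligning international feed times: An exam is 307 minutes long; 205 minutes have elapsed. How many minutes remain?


Total budget: 307 minutes
Time used: 205 minutes
Remaining: 307 - 205 = 102 minutes
Percent used: 66.8%
Percent remaining: 33.2%

102


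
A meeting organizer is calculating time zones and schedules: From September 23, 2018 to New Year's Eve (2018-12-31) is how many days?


Start: September 23, 2018
End: December 31, 2018
Days left in September: 7
October: 31
November: 30
December: 31
Sum of remaining months: 92
Total: 7 + 92 = 99

99


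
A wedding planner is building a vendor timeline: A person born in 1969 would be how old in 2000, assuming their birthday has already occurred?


Birth year: 1969
Current year: 2000
Age = current year - birth year
Age = 2000 - 1969 = 31

31


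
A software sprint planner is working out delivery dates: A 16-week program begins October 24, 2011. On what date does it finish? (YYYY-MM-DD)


Start: 2011-10-24
Weeks to add: 16
Convert to days: 16 x 7 = 112 days
Add 112 days to 2011-10-24
Result: 2012-02-13

2012-02-13


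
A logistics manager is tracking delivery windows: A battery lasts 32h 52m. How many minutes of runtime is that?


Hours: 32
Extra minutes: 52
Minutes per hour: 60
Hours to minutes: 32 x 60 = 1920
Total: 1920 + 52 = 1972

1972


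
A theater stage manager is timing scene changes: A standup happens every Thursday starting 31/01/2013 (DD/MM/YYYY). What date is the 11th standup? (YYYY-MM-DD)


First occurrence: 2013-01-31 (occurrence 1)
Each occurrence is 7 days after the previous.
Occurrence 11 is 10 weeks after the first.
10 weeks = 70 days
2013-01-31 + 70 days = 2013-04-11

2013-04-11


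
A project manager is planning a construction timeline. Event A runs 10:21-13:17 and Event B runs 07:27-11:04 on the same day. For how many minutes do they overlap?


Interval A: [621, 797] minutes from midnight
Interval B: [447, 664] minutes from midnight
Overlap start = max(621, 447) = 621
Overlap end = min(797, 664) = 664
Overlap = 664 - 621 = 43 minutes

43


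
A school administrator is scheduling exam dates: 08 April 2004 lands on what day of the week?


Date: 2004-04-08
January 1, 2004 is a Thursday
Day of year: 99
Offset from Jan 1: 98 days
98 mod 7 = 0
Result: Thursday

Thursday


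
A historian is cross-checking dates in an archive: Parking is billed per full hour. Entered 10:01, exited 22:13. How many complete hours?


Start: 10:01
End: 22:13
Hour difference: 22 - 10 = 12 hours
Minute difference: 13 - 1 = 12 minutes
Total minutes: 732
Complete hours: 732 / 60 = 12 (remainder 12)

12


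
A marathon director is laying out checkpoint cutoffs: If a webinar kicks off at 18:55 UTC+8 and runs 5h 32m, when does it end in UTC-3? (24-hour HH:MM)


Start: 18:55 in UTC+8
Step 1 - add duration:
  minutes: 55 + 32 = 87 (carry 1h)
  hours: 18 + 5 + 1 = 24
  end in UTC+8: 00:27
Step 2 - convert UTC+8 -> UTC-3:
  offset difference: -3 - (8) = -11 hours
  0 + (-11) = -11 -> mod 24 = 13
Result: 13:27 in UTC-3

13:27


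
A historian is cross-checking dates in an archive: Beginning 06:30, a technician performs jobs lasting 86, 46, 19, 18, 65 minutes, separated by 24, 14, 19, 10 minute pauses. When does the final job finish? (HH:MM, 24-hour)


Start: 06:30 = 390 min from midnight
  after task 1 (86 min): 07:56
  after break (24 min): 08:20
  after task 2 (46 min): 09:06
  after break (14 min): 09:20
  after task 3 (19 min): 09:39
  after break (19 min): 09:58
  after task 4 (18 min): 10:16
  after break (10 min): 10:26
  after task 5 (65 min): 11:31
Total elapsed: 301 minutes
End time: 11:31

11:31


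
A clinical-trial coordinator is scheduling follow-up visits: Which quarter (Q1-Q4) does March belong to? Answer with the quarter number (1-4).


Month: March (month 3)
Q1: January-March (months 1-3)
Q2: April-June (months 4-6)
Q3: July-September (months 7-9)
Q4: October-December (months 10-12)
Month 3 falls in Q1

1


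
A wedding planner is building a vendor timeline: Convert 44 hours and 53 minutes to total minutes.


Hours: 44
Minutes: 53
Convert hours to minutes: 44 x 60 = 2640
Add remaining minutes: 2640 + 53 = 2693

2693


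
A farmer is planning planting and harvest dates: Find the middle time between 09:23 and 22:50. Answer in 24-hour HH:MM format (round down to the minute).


Start time: 09:23 = 563 minutes from midnight
End time: 22:50 = 1370 minutes from midnight
Sum: 563 + 1370 = 1933
Midpoint: 1933 / 2 = 966 minutes
Convert: 966 / 60 = 16 hours, 6 minutes
Result: 16:06

16:06


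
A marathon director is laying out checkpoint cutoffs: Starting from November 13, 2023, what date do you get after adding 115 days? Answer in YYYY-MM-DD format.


Start: 2023-11-13
Adding 115 days
Days remaining in November: 17
After November: 98 days still to add
December 2023: 31 days, 67 remaining
January 2024: 31 days, 36 remaining
February 2024: 29 days, 7 remaining
March 2024 has 31 days, need 7
Result: 2024-03-07

2024-03-07


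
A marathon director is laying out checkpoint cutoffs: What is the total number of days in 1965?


Year: 1965
Check leap year rules:
Divisible by 4? No
1965 is not a leap year
Days: 365

365


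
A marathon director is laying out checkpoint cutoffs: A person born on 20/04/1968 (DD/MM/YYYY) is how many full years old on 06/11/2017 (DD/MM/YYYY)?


Birth: 1968-04-20
Reference: 2017-11-06
Year difference: 2017 - 1968 = 49
Has birthday (04-20) occurred by 11-06? Yes
Age in full years: 49

49


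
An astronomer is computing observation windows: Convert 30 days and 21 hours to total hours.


Days: 30
Extra hours: 21
Hours per day: 24
Days to hours: 30 x 24 = 720
Total: 720 + 21 = 741

741


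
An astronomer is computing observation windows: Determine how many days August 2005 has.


Month: August
Year: 2005
August is a 31-day month
Total: 31 days

31


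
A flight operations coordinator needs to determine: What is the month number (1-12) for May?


Calendar month order:
4. April
5. May <--
6. June
May is month number 5

5


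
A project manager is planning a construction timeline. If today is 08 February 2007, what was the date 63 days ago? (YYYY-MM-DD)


Start: 2007-02-08
Subtracting 63 days
Days already passed in February: 8
After going back through February: 55 more days to subtract
January 2007: 31 days, 24 remaining
December 2006 has 31 days, need 24
Result: 2006-12-07

2006-12-07


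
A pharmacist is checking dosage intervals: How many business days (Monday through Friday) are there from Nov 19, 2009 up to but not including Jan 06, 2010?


Start: 2009-11-19 (Thursday)
End (exclusive): 2010-01-06 (Wednesday)
Total calendar days: 48
Full weeks: 48 // 7 = 6 -> 30 weekdays
Remaining 6 days starting on Thursday:
  Thu(w), Fri(w), Sat(-), Sun(-), Mon(w), Tue(w) -> 4 weekdays
Total business days: 30 + 4 = 34

34


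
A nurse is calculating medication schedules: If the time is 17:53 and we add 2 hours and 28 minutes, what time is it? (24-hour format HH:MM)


Start time: 17:53
Adding: 2 hours 28 minutes
Minutes: 53 + 28 = 81
Minute overflow: 81 >= 60, so carry 1 hour, minutes = 21
Hours: 17 + 2 + 1 = 20
Result: 20:21

20:21


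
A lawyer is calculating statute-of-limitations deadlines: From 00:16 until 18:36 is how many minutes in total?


Start time: 00:16 = 16 minutes from midnight
End time: 18:36 = 1116 minutes from midnight
Difference: 1116 - 16 = 1100 minutes
That is 18 hours and 20 minutes

1100


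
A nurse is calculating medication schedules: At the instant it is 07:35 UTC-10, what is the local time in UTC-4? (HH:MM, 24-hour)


Local time: 07:35 at UTC-10 (offset -10h)
Target zone: UTC-4 (offset -4h)
Difference: -4 - (-10) = 6 hours
Calculation: 7 + (6) = 13
Result: 13:35

13:35


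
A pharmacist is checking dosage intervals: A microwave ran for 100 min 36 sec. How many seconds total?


Minutes: 100
Extra seconds: 36
Seconds per minute: 60
Minutes to seconds: 100 x 60 = 6000
Total: 6000 + 36 = 6036

6036


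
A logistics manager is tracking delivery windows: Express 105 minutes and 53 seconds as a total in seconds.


Minutes: 105
Seconds: 53
Convert minutes to seconds: 105 x 60 = 6300
Add remaining seconds: 6300 + 53 = 6353

6353


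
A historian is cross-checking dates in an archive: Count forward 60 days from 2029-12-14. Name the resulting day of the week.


Start: 2029-12-14 (Friday)
Step 1 - find target date: add 60 days
  2029-12-14 + 60 days = 2030-02-12
Step 2 - day of week:
  60 mod 7 = 4
  Friday + 4 days -> Tuesday
Result: Tuesday (2030-02-12)

Tuesday


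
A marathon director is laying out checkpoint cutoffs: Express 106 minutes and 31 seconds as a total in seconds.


Minutes: 106
Seconds: 31
Convert minutes to seconds: 106 x 60 = 6360
Add remaining seconds: 6360 + 31 = 6391

6391


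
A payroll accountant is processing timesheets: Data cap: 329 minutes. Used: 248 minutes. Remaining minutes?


Total budget: 329 minutes
Time used: 248 minutes
Remaining: 329 - 248 = 81 minutes
Percent used: 75.4%
Percent remaining: 24.6%

81


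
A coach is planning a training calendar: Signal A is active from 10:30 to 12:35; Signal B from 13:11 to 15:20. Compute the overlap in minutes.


Interval A: [630, 755] minutes from midnight
Interval B: [791, 920] minutes from midnight
Overlap start = max(630, 791) = 791
Overlap end = min(755, 920) = 755
End <= start, so the intervals do not overlap: 0 minutes

0


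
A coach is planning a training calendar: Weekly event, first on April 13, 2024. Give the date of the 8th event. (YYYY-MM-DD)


First occurrence: 2024-04-13 (occurrence 1)
Each occurrence is 7 days after the previous.
Occurrence 8 is 7 weeks after the first.
7 weeks = 49 days
2024-04-13 + 49 days = 2024-06-01

2024-06-01


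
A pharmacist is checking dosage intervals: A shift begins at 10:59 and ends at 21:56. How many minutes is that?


Start time: 10:59 = 659 minutes from midnight
End time: 21:56 = 1316 minutes from midnight
Difference: 1316 - 659 = 657 minutes
That is 10 hours and 57 minutes

657


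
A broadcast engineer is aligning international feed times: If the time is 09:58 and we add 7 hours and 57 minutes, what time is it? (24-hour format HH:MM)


Start time: 09:58
Adding: 7 hours 57 minutes
Minutes: 58 + 57 = 115
Minute overflow: 115 >= 60, so carry 1 hour, minutes = 55
Hours: 9 + 7 + 1 = 17
Result: 17:55

17:55


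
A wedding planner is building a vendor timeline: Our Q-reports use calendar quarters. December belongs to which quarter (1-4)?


Month: December (month 12)
Q1: January-March (months 1-3)
Q2: April-June (months 4-6)
Q3: July-September (months 7-9)
Q4: October-December (months 10-12)
Month 12 falls in Q4

4


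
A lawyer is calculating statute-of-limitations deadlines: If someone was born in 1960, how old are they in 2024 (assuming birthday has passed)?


Birth year: 1960
Current year: 2024
Age = current year - birth year
Age = 2024 - 1960 = 64

64


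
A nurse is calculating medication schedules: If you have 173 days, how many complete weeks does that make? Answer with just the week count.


Total days: 173
Days per week: 7
Division: 173 / 7 = 24 remainder 5
Complete weeks: 24
Remaining days: 5

24


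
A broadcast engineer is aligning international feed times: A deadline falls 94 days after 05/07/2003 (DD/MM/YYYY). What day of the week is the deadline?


Start: 2003-07-05 (Saturday)
Step 1 - find target date: add 94 days
  2003-07-05 + 94 days = 2003-10-07
Step 2 - day of week:
  94 mod 7 = 3
  Saturday + 3 days -> Tuesday
Result: Tuesday (2003-10-07)

Tuesday


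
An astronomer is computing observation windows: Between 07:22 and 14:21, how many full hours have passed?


Start: 07:22
End: 14:21
Hour difference: 14 - 7 = 7 hours
Minute difference: 21 - 22 = -1 minutes
Total minutes: 419
Complete hours: 419 / 60 = 6 (remainder 59)

6


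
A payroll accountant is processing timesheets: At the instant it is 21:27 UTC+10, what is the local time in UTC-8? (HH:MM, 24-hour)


Local time: 21:27 at UTC+10 (offset 10h)
Target zone: UTC-8 (offset -8h)
Difference: -8 - (10) = -18 hours
Calculation: 21 + (-18) = 3
Result: 03:27

03:27


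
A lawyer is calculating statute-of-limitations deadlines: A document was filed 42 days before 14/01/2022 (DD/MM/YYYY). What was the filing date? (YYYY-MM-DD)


Start: 2022-01-14
Subtracting 42 days
Days already passed in January: 14
After going back through January: 28 more days to subtract
December 2021 has 31 days, need 28
Result: 2021-12-03

2021-12-03


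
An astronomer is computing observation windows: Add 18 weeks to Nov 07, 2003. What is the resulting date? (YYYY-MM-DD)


Start: 2003-11-07
Weeks to add: 18
Convert to days: 18 x 7 = 126 days
Add 126 days to 2003-11-07
Result: 2004-03-12

2004-03-12


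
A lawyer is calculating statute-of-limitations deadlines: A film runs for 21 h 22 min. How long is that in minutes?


Hours: 21
Minutes: 22
Convert hours to minutes: 21 x 60 = 1260
Add remaining minutes: 1260 + 22 = 1282

1282


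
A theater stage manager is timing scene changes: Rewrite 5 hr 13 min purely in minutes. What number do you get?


Hours: 5
Extra minutes: 13
Minutes per hour: 60
Hours to minutes: 5 x 60 = 300
Total: 300 + 13 = 313

313


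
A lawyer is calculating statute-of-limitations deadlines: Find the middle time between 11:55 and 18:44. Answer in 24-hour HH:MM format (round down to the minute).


Start time: 11:55 = 715 minutes from midnight
End time: 18:44 = 1124 minutes from midnight
Sum: 715 + 1124 = 1839
Midpoint: 1839 / 2 = 919 minutes
Convert: 919 / 60 = 15 hours, 19 minutes
Result: 15:19

15:19


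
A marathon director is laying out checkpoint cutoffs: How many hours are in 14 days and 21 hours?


Days: 14
Extra hours: 21
Hours per day: 24
Days to hours: 14 x 24 = 336
Total: 336 + 21 = 357

357


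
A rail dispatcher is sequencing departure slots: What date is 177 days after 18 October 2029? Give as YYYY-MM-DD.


Start: 2029-10-18
Adding 177 days
Days remaining in October: 13
After October: 164 days still to add
November 2029: 30 days, 134 remaining
December 2029: 31 days, 103 remaining
January 2030: 31 days, 72 remaining
February 2030: 28 days, 44 remaining
Result: 2030-04-13

2030-04-13


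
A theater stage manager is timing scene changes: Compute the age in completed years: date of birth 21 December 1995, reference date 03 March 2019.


Birth: 1995-12-21
Reference: 2019-03-03
Year difference: 2019 - 1995 = 24
Has birthday (12-21) occurred by 03-03? No
Birthday not yet reached this year -> subtract 1
Age in full years: 23

23


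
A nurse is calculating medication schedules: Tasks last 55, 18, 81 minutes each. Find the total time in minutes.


Durations: 55, 18, 81
Running sum: 55
+ 18 = 73
+ 81 = 154
Total duration: 154 minutes
That is 2 hours and 34 minutes

154


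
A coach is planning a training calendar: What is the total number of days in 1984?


Year: 1984
Check leap year rules:
Divisible by 4? Yes
Divisible by 100? No
1984 is a leap year
Days: 366

366


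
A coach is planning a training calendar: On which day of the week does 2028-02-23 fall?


Date: 2028-02-23
January 1, 2028 is a Saturday
Day of year: 54
Offset from Jan 1: 53 days
53 mod 7 = 4
Result: Wednesday

Wednesday


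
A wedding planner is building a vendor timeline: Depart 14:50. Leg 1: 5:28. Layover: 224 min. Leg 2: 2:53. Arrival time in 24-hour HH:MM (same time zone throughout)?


Depart: 14:50
Leg 1: +328 min -> 20:18
Layover: +224 min -> 00:02
Leg 2: +173 min -> 02:55
Total travel: 725 minutes = 12h 5m
Arrival: 02:55

02:55


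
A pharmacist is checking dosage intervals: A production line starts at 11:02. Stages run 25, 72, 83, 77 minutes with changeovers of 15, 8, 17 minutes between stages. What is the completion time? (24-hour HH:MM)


Start: 11:02 = 662 min from midnight
  after task 1 (25 min): 11:27
  after break (15 min): 11:42
  after task 2 (72 min): 12:54
  after break (8 min): 13:02
  after task 3 (83 min): 14:25
  after break (17 min): 14:42
  after task 4 (77 min): 15:59
Total elapsed: 297 minutes
End time: 15:59

15:59


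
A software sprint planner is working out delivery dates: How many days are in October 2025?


Month: October
Year: 2025
October is a 31-day month
Total: 31 days

31


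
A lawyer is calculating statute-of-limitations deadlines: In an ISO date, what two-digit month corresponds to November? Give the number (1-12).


Calendar month order:
10. October
11. November <--
12. December
November is month number 11

11


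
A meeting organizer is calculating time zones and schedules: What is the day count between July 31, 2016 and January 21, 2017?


Start date: 2016-07-31
End date: 2017-01-21
Jul 2016: +1 days
Aug 2016: +31 days
Sep 2016: +30 days
... (4 more months)
Total: 174 days

174


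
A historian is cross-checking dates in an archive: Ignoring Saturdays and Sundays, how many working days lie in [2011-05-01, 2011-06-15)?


Start: 2011-05-01 (Sunday)
End (exclusive): 2011-06-15 (Wednesday)
Total calendar days: 45
Full weeks: 45 // 7 = 6 -> 30 weekdays
Remaining 3 days starting on Sunday:
  Sun(-), Mon(w), Tue(w) -> 2 weekdays
Total business days: 30 + 2 = 32

32


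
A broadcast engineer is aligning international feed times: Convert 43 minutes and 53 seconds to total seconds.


Minutes: 43
Extra seconds: 53
Seconds per minute: 60
Minutes to seconds: 43 x 60 = 2580
Total: 2580 + 53 = 2633

2633


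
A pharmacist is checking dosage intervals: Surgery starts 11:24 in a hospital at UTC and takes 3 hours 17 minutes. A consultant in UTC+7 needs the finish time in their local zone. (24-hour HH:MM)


Start: 11:24 in UTC
Step 1 - add duration:
  minutes: 24 + 17 = 41
  hours: 11 + 3 + 0 = 14
  end in UTC: 14:41
Step 2 - convert UTC -> UTC+7:
  offset difference: 7 - (0) = 7 hours
  14 + (7) = 21 -> mod 24 = 21
Result: 21:41 in UTC+7

21:41


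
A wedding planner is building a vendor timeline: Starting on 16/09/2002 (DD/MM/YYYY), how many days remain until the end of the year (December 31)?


Start: September 16, 2002
End: December 31, 2002
Days left in September: 14
October: 31
November: 30
December: 31
Sum of remaining months: 92
Total: 14 + 92 = 106

106


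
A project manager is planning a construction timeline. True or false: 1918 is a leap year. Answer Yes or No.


Year: 1918
Divisible by 4? 1918 / 4 = 479.5 -> No
Not divisible by 4, so NOT a leap year

No


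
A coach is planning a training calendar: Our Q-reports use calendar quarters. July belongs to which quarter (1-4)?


Month: July (month 7)
Q1: January-March (months 1-3)
Q2: April-June (months 4-6)
Q3: July-September (months 7-9)
Q4: October-December (months 10-12)
Month 7 falls in Q3

3


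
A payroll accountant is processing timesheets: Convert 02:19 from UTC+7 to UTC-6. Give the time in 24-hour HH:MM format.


Local time: 02:19 at UTC+7 (offset 7h)
Target zone: UTC-6 (offset -6h)
Difference: -6 - (7) = -13 hours
Calculation: 2 + (-13) = -11
Wraparound: (-11) mod 24 = 13
Result: 13:19

13:19


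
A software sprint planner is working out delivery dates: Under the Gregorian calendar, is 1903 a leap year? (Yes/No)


Year: 1903
Divisible by 4? 1903 / 4 = 475.75 -> No
Not divisible by 4, so NOT a leap year

No


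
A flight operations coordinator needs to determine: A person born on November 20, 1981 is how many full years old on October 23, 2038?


Birth: 1981-11-20
Reference: 2038-10-23
Year difference: 2038 - 1981 = 57
Has birthday (11-20) occurred by 10-23? No
Birthday not yet reached this year -> subtract 1
Age in full years: 56

56


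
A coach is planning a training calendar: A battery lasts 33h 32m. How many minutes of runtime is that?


Hours: 33
Extra minutes: 32
Minutes per hour: 60
Hours to minutes: 33 x 60 = 1980
Total: 1980 + 32 = 2012

2012


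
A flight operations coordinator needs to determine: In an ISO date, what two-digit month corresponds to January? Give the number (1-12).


Calendar month order:
1. January <--
2. February
January is month number 1

1


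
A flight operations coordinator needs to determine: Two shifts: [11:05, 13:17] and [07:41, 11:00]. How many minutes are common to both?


Interval A: [665, 797] minutes from midnight
Interval B: [461, 660] minutes from midnight
Overlap start = max(665, 461) = 665
Overlap end = min(797, 660) = 660
End <= start, so the intervals do not overlap: 0 minutes

0


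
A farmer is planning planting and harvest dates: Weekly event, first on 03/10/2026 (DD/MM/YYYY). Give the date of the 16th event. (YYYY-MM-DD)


First occurrence: 2026-10-03 (occurrence 1)
Each occurrence is 7 days after the previous.
Occurrence 16 is 15 weeks after the first.
15 weeks = 105 days
2026-10-03 + 105 days = 2027-01-16

2027-01-16


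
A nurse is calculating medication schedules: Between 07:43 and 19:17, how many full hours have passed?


Start: 07:43
End: 19:17
Hour difference: 19 - 7 = 12 hours
Minute difference: 17 - 43 = -26 minutes
Total minutes: 694
Complete hours: 694 / 60 = 11 (remainder 34)

11


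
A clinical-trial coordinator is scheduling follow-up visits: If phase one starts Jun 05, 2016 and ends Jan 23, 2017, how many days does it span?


Start date: 2016-06-05
End date: 2017-01-23
Jun 2016: +26 days
Jul 2016: +31 days
Aug 2016: +31 days
... (5 more months)
Total: 232 days

232


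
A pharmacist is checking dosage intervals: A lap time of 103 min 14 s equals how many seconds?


Minutes: 103
Seconds: 14
Convert minutes to seconds: 103 x 60 = 6180
Add remaining seconds: 6180 + 14 = 6194

6194


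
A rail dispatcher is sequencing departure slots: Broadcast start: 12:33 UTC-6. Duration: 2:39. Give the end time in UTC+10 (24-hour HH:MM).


Start: 12:33 in UTC-6
Step 1 - add duration:
  minutes: 33 + 39 = 72 (carry 1h)
  hours: 12 + 2 + 1 = 15
  end in UTC-6: 15:12
Step 2 - convert UTC-6 -> UTC+10:
  offset difference: 10 - (-6) = 16 hours
  15 + (16) = 31 -> mod 24 = 7
Result: 07:12 in UTC+10

07:12


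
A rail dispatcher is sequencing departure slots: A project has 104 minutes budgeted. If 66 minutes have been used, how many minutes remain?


Total budget: 104 minutes
Time used: 66 minutes
Remaining: 104 - 66 = 38 minutes
Percent used: 63.5%
Percent remaining: 36.5%

38


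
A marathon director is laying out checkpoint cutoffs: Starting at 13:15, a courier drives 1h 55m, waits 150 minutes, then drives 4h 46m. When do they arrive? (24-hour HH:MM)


Depart: 13:15
Leg 1: +115 min -> 15:10
Layover: +150 min -> 17:40
Leg 2: +286 min -> 22:26
Total travel: 551 minutes = 9h 11m
Arrival: 22:26

22:26


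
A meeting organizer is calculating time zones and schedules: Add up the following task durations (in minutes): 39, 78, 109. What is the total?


Durations: 39, 78, 109
Running sum: 39
+ 78 = 117
+ 109 = 226
Total duration: 226 minutes
That is 3 hours and 46 minutes

226


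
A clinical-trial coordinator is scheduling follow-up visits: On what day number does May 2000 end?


Month: May
Year: 2000
May is a 31-day month
Total: 31 days

31


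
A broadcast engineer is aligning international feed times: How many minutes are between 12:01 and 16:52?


Start time: 12:01 = 721 minutes from midnight
End time: 16:52 = 1012 minutes from midnight
Difference: 1012 - 721 = 291 minutes
That is 4 hours and 51 minutes

291


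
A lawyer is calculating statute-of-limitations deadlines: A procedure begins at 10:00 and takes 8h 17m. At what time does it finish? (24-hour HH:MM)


Start time: 10:00
Adding: 8 hours 17 minutes
Minutes: 0 + 17 = 17
Hours: 10 + 8 + 0 = 18
Result: 18:17

18:17


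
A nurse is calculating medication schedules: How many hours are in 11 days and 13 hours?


Days: 11
Extra hours: 13
Hours per day: 24
Days to hours: 11 x 24 = 264
Total: 264 + 13 = 277

277


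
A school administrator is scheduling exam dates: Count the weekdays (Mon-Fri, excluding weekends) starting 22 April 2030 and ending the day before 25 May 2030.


Start: 2030-04-22 (Monday)
End (exclusive): 2030-05-25 (Saturday)
Total calendar days: 33
Full weeks: 33 // 7 = 4 -> 20 weekdays
Remaining 5 days starting on Monday:
  Mon(w), Tue(w), Wed(w), Thu(w), Fri(w) -> 5 weekdays
Total business days: 20 + 5 = 25

25


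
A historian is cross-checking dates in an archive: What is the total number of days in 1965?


Year: 1965
Check leap year rules:
Divisible by 4? No
1965 is not a leap year
Days: 365

365


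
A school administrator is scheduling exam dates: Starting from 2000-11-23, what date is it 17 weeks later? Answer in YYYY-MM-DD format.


Start: 2000-11-23
Weeks to add: 17
Convert to days: 17 x 7 = 119 days
Add 119 days to 2000-11-23
Result: 2001-03-22

2001-03-22


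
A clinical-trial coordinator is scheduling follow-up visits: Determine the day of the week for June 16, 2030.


Date: 2030-06-16
January 1, 2030 is a Tuesday
Day of year: 167
Offset from Jan 1: 166 days
166 mod 7 = 5
Result: Sunday

Sunday


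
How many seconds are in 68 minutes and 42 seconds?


Minutes: 68
Extra seconds: 42
Seconds per minute: 60
Minutes to seconds: 68 x 60 = 4080
Total: 4080 + 42 = 4122

4122


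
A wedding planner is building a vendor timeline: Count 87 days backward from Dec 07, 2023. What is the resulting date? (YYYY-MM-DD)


Start: 2023-12-07
Subtracting 87 days
Days already passed in December: 7
After going back through December: 80 more days to subtract
November 2023: 30 days, 50 remaining
October 2023: 31 days, 19 remaining
September 2023 has 30 days, need 19
Result: 2023-09-11

2023-09-11


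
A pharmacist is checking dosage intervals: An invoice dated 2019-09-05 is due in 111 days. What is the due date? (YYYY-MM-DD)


Start: 2019-09-05
Adding 111 days
Days remaining in September: 25
After September: 86 days still to add
October 2019: 31 days, 55 remaining
November 2019: 30 days, 25 remaining
December 2019 has 31 days, need 25
Result: 2019-12-25

2019-12-25


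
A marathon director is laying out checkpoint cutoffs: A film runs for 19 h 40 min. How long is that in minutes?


Hours: 19
Minutes: 40
Convert hours to minutes: 19 x 60 = 1140
Add remaining minutes: 1140 + 40 = 1180

1180


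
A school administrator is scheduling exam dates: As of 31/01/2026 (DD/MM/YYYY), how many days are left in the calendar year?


Start: January 31, 2026
End: December 31, 2026
Days left in January: 0
February: 28
March: 31
April: 30
May: 31
... plus remaining months
Sum of remaining months: 334
Total: 0 + 334 = 334

334


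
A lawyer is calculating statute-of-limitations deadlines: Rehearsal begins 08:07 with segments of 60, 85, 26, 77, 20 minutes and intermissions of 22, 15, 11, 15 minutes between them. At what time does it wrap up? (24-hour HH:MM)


Start: 08:07 = 487 min from midnight
  after task 1 (60 min): 09:07
  after break (22 min): 09:29
  after task 2 (85 min): 10:54
  after break (15 min): 11:09
  after task 3 (26 min): 11:35
  after break (11 min): 11:46
  after task 4 (77 min): 13:03
  after break (15 min): 13:18
  after task 5 (20 min): 13:38
Total elapsed: 331 minutes
End time: 13:38

13:38
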